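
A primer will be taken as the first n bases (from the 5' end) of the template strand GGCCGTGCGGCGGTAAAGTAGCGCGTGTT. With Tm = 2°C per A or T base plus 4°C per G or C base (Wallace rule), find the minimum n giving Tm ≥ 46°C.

First 11 bases: GGCCGTGCGGC → Tm = 42°C (< 46°C)
First 12 bases: GGCCGTGCGGCG → Tm = 46°C (≥ 46°C)
Each additional base adds 2°C (A/T) or 4°C (G/C), so Tm is non-decreasing in n; n = 12 is the first length to reach 46°C.

n = 12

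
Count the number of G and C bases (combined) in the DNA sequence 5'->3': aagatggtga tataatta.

4

Scanning the sequence gives G=4, C=0, T=6, A=8.
Total G or C: 4 + 0 = 4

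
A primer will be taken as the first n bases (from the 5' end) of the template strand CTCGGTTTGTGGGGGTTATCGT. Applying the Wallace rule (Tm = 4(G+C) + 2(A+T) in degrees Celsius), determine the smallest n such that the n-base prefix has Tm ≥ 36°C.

First 11 bases: CTCGGTTTGTG → Tm = 34°C (< 36°C)
First 12 bases: CTCGGTTTGTGG → Tm = 38°C (≥ 36°C)
Each additional base adds 2°C (A/T) or 4°C (G/C), so Tm is non-decreasing in n; n = 12 is the first length to reach 36°C.

n = 12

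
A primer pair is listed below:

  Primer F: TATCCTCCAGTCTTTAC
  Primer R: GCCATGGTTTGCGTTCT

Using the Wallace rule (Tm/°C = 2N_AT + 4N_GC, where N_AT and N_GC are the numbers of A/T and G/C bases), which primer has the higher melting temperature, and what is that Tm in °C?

Primer F: A+T=10, G+C=7 → Tm = 2(10)+4(7) = 48°C
Primer R: A+T=8, G+C=9 → Tm = 2(8)+4(9) = 52°C
48°C vs 52°C → primer R is higher.

Primer R, 52°C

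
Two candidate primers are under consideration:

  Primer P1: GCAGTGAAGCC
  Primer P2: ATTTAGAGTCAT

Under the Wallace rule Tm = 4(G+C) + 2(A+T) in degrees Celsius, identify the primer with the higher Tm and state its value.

Primer P1, 36°C

Primer P1: A+T=4, G+C=7 → Tm = 2(4)+4(7) = 36°C
Primer P2: A+T=9, G+C=3 → Tm = 2(9)+4(3) = 30°C
36°C vs 30°C → primer P1 is higher.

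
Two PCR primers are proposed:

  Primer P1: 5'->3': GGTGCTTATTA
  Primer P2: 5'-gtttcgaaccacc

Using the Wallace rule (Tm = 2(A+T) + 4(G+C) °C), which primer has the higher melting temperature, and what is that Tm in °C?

Primer P2, 40°C

Primer P1: A+T=7, G+C=4 → Tm = 2(7)+4(4) = 30°C
Primer P2: A+T=6, G+C=7 → Tm = 2(6)+4(7) = 40°C
30°C vs 40°C → primer P2 is higher.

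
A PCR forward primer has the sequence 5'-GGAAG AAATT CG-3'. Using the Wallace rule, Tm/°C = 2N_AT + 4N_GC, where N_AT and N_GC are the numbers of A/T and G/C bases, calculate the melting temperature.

Base counts: G=4, C=1, A=5, T=2
A+T = 7, G+C = 5
Tm = 2×7 + 4×5 = 34°C

34°C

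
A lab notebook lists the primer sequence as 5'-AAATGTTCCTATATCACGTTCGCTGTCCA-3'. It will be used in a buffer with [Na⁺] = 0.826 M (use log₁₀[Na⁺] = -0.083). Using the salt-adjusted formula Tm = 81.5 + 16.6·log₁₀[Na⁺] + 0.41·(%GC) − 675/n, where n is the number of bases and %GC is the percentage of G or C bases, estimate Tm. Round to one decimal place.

73.8°C

Length n = 29. Scanning the sequence gives T=10, A=7, C=8, G=4.
G+C = 12, so %GC = 12/29 × 100 = 41.379%
Salt term: 16.6 × (-0.083) = -1.378
GC term: 0.41 × 41.379 = 16.965; length term: −675/29 = −23.276
Tm = 81.5 + (-1.378) + 16.965 − 23.276 = 73.811 → 73.8°C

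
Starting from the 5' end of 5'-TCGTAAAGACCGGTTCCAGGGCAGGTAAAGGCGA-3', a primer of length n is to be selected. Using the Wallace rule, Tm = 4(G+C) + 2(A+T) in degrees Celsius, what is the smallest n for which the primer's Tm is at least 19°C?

n = 8

First 7 bases: TCGTAAA → Tm = 18°C (< 19°C)
First 8 bases: TCGTAAAG → Tm = 22°C (≥ 19°C)
Since every base adds ≥2°C, Tm only increases with n, so the threshold is first crossed at n = 8.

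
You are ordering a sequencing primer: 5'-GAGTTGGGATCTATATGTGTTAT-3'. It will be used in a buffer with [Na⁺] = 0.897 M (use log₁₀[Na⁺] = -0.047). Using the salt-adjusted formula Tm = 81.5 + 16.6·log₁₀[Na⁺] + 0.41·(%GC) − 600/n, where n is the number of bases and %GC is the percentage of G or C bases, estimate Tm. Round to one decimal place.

68.9°C

Length n = 23. Counting bases: G=7, T=10, A=5, C=1
G+C = 8, so %GC = 8/23 × 100 = 34.783%
Salt term: 16.6 × (-0.047) = -0.78
GC term: 0.41 × 34.783 = 14.261; length term: −600/23 = −26.087
Tm = 81.5 + (-0.78) + 14.261 − 26.087 = 68.894 → 68.9°C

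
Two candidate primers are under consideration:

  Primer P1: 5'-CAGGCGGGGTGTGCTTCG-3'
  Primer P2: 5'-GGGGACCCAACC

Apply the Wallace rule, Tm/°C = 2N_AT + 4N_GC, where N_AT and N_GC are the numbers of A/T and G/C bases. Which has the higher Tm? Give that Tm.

Primer P1: A+T=5, G+C=13 → Tm = 2(5)+4(13) = 62°C
Primer P2: A+T=3, G+C=9 → Tm = 2(3)+4(9) = 42°C
62°C vs 42°C → primer P1 is higher.

Primer P1, 62°C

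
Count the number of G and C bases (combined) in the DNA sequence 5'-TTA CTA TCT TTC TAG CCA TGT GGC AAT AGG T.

Counting bases: C=6, A=7, G=6, T=12
Total G or C: 6 + 6 = 12

12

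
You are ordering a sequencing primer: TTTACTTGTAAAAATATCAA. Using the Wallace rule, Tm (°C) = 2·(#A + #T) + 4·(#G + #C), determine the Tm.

46°C

Counting bases: A=9, C=2, G=1, T=8
So N_AT = 17 and N_GC = 3.
Tm = 2×17 + 4×3 = 46°C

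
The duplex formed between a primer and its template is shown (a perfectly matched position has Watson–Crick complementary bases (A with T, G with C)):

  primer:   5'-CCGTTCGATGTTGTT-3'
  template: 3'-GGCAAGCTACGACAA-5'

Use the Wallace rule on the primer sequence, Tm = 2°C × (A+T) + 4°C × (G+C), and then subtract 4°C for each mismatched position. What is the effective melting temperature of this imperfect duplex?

Primer base counts: A=1, T=7, G=4, C=3 → A+T=8, G+C=7
Perfect-match Tm = 2(8) + 4(7) = 16 + 28 = 44°C
Mismatches (positions where the bases are not complementary): 1 (at position 11)
Effective Tm = 44 − 1×4 = 44 − 4 = 40°C

40°C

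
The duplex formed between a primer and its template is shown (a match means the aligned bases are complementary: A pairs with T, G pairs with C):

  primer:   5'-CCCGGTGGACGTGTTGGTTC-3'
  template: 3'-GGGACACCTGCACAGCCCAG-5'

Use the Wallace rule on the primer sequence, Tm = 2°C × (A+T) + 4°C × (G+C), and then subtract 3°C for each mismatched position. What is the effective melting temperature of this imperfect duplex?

Primer base counts: A=1, T=6, G=8, C=5 → A+T=7, G+C=13
Perfect-match Tm = 2(7) + 4(13) = 14 + 52 = 66°C
Mismatches (positions where the bases are not complementary): 3 (at positions 4, 15, 18)
Effective Tm = 66 − 3×3 = 66 − 9 = 57°C

57°C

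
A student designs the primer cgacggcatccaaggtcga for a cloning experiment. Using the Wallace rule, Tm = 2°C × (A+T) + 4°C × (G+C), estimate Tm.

62°C

Base counts: A=5, G=6, C=6, T=2
A+T = 7, G+C = 12
Tm = 2(7) + 4(12) = 14 + 48 = 62°C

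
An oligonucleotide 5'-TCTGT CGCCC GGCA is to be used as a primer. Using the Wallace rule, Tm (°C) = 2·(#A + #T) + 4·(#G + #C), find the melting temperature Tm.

Counting bases: G=4, C=6, T=3, A=1
A+T = 4, G+C = 10
Tm = 2×4 + 4×10 = 48°C

48°C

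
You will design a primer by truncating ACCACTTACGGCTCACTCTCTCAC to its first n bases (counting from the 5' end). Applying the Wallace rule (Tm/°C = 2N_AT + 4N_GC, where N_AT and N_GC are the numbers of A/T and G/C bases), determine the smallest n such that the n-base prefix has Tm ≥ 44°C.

n = 14

First 13 bases: ACCACTTACGGCT → Tm = 40°C (< 44°C)
First 14 bases: ACCACTTACGGCTC → Tm = 44°C (≥ 44°C)
Since every base adds ≥2°C, Tm only increases with n, so the threshold is first crossed at n = 14.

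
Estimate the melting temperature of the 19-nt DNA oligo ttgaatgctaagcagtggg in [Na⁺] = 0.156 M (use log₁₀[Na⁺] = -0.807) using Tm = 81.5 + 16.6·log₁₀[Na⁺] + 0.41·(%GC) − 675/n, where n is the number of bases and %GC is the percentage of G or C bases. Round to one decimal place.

Length n = 19. Base counts: A=5, T=5, C=2, G=7
G+C = 9, so %GC = 9/19 × 100 = 47.368%
Salt term: 16.6 × (-0.807) = -13.396
GC term: 0.41 × 47.368 = 19.421; length term: −675/19 = −35.526
Tm = 81.5 + (-13.396) + 19.421 − 35.526 = 51.999 → 52.0°C

52.0°C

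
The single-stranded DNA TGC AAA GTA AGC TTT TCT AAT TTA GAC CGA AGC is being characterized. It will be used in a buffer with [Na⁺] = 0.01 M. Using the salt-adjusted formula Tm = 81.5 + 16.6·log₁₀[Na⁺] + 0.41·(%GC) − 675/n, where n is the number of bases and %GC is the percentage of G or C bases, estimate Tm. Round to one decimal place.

42.8°C

Length n = 33. Scanning the sequence gives A=11, C=6, G=6, T=10.
G+C = 12, so %GC = 12/33 × 100 = 36.364%
Salt term: 16.6 × (-2) = -33.2
GC term: 0.41 × 36.364 = 14.909; length term: −675/33 = −20.455
Tm = 81.5 + (-33.2) + 14.909 − 20.455 = 42.754 → 42.8°C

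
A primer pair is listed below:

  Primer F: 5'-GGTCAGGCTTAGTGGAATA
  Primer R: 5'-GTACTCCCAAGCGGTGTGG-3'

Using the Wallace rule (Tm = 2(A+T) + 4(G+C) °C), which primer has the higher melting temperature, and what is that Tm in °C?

Primer F: A+T=10, G+C=9 → Tm = 2(10)+4(9) = 56°C
Primer R: A+T=7, G+C=12 → Tm = 2(7)+4(12) = 62°C
56°C vs 62°C → primer R is higher.

Primer R, 62°C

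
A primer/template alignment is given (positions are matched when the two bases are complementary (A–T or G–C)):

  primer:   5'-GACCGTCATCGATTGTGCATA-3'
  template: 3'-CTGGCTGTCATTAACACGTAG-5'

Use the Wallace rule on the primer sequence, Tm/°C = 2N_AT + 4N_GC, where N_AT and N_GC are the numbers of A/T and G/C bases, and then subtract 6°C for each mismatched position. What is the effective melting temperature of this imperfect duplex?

Primer base counts: A=5, T=6, G=5, C=5 → A+T=11, G+C=10
Perfect-match Tm = 2(11) + 4(10) = 22 + 40 = 62°C
Mismatches (positions where the bases are not complementary): 5 (at positions 6, 9, 10, 11, 21)
Effective Tm = 62 − 5×6 = 62 − 30 = 32°C

32°C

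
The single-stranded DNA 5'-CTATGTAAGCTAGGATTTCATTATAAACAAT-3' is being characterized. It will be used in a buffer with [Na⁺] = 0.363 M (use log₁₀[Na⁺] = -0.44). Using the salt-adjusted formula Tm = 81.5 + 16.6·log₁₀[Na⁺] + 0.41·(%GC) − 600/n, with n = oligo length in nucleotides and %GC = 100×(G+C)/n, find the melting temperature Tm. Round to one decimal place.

65.4°C

Length n = 31. Counting bases: A=12, T=11, C=4, G=4
G+C = 8, so %GC = 8/31 × 100 = 25.806%
Salt term: 16.6 × (-0.44) = -7.304
GC term: 0.41 × 25.806 = 10.58; length term: −600/31 = −19.355
Tm = 81.5 + (-7.304) + 10.58 − 19.355 = 65.421 → 65.4°C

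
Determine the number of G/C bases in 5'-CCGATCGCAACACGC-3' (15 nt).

10

Scanning the sequence gives C=7, G=3, A=4, T=1.
Total G or C: 3 + 7 = 10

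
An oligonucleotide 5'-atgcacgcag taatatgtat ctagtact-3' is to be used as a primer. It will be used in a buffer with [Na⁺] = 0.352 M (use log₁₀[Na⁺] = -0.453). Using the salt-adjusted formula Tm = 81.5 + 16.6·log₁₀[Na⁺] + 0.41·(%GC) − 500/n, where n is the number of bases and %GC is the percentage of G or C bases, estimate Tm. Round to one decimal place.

Length n = 28. Base counts: G=5, T=9, A=9, C=5
G+C = 10, so %GC = 10/28 × 100 = 35.714%
Salt term: 16.6 × (-0.453) = -7.52
GC term: 0.41 × 35.714 = 14.643; length term: −500/28 = −17.857
Tm = 81.5 + (-7.52) + 14.643 − 17.857 = 70.766 → 70.8°C

70.8°C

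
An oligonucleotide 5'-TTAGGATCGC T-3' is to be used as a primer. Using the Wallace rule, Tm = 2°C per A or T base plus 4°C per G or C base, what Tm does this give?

Scanning the sequence gives T=4, C=2, G=3, A=2.
So N_AT = 6 and N_GC = 5.
Tm = 2×6 + 4×5 = 32°C

32°C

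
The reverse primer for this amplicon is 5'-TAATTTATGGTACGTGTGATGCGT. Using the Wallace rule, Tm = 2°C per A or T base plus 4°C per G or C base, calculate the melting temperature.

66°C

Counting bases: C=2, T=10, A=5, G=7
So N_AT = 15 and N_GC = 9.
Tm = 2(15) + 4(9) = 30 + 36 = 66°C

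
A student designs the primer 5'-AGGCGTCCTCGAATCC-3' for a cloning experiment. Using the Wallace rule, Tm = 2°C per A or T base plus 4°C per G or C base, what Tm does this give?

Counting bases: C=6, T=3, G=4, A=3
A+T = 6, G+C = 10
Tm = 2×6 + 4×10 = 52°C

52°C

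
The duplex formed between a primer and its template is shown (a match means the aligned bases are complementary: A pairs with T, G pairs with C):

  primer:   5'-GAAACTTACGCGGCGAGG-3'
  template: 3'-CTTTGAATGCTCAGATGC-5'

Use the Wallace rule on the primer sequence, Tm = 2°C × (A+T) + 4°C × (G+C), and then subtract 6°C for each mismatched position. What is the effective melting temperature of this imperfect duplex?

Primer base counts: A=5, T=2, G=7, C=4 → A+T=7, G+C=11
Perfect-match Tm = 2(7) + 4(11) = 14 + 44 = 58°C
Mismatches (positions where the bases are not complementary): 4 (at positions 11, 13, 15, 17)
Effective Tm = 58 − 4×6 = 58 − 24 = 34°C

34°C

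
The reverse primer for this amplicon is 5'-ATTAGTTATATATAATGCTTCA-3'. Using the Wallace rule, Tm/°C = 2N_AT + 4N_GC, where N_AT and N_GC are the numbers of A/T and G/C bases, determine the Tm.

A=8, C=2, G=2, T=10
AT pairs contribute 18, GC pairs contribute 4.
Tm = 2(18) + 4(4) = 36 + 16 = 52°C

52°C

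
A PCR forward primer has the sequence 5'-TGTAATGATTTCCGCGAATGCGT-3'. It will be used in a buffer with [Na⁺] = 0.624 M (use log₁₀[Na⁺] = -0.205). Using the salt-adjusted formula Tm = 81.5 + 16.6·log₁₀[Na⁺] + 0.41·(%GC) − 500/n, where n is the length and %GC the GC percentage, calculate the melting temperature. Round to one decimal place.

Length n = 23. T=8, G=6, C=4, A=5
G+C = 10, so %GC = 10/23 × 100 = 43.478%
Salt term: 16.6 × (-0.205) = -3.403
GC term: 0.41 × 43.478 = 17.826; length term: −500/23 = −21.739
Tm = 81.5 + (-3.403) + 17.826 − 21.739 = 74.184 → 74.2°C

74.2°C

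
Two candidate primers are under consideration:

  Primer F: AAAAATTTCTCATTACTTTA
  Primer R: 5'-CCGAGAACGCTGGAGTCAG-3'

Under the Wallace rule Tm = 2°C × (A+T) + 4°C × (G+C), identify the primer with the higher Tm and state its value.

Primer R, 62°C

Primer F: A+T=17, G+C=3 → Tm = 2(17)+4(3) = 46°C
Primer R: A+T=7, G+C=12 → Tm = 2(7)+4(12) = 62°C
46°C vs 62°C → primer R is higher.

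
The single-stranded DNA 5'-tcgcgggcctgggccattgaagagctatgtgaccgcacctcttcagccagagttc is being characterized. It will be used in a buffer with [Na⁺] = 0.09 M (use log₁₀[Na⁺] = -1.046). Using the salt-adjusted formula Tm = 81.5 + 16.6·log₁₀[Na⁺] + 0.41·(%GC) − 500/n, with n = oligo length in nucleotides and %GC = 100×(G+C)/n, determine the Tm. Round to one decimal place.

Length n = 55. Counting bases: A=10, C=17, T=12, G=16
G+C = 33, so %GC = 33/55 × 100 = 60%
Salt term: 16.6 × (-1.046) = -17.364
GC term: 0.41 × 60 = 24.6; length term: −500/55 = −9.091
Tm = 81.5 + (-17.364) + 24.6 − 9.091 = 79.645 → 79.6°C

79.6°C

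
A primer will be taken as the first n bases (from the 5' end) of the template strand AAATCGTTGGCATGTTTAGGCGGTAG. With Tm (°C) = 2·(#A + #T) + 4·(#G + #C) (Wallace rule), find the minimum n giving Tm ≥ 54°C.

First 19 bases: AAATCGTTGGCATGTTTAG → Tm = 52°C (< 54°C)
First 20 bases: AAATCGTTGGCATGTTTAGG → Tm = 56°C (≥ 54°C)
Since every base adds ≥2°C, Tm only increases with n, so the threshold is first crossed at n = 20.

n = 20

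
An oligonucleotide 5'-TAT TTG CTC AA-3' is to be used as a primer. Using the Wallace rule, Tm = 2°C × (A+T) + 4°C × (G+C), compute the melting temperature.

28°C

T=5, A=3, C=2, G=1
AT pairs contribute 8, GC pairs contribute 3.
Tm = 4·3 + 2·8 = 12 + 16 = 28°C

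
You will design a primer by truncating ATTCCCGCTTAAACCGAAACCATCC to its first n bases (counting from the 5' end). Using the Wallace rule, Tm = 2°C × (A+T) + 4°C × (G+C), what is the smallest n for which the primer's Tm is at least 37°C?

n = 14

First 13 bases: ATTCCCGCTTAAA → Tm = 36°C (< 37°C)
First 14 bases: ATTCCCGCTTAAAC → Tm = 40°C (≥ 37°C)
Since every base adds ≥2°C, Tm only increases with n, so the threshold is first crossed at n = 14.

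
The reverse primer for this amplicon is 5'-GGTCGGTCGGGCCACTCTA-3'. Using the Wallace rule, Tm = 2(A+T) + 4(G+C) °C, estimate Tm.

64°C

G=7, A=2, C=6, T=4
So N_AT = 6 and N_GC = 13.
Tm = 4·13 + 2·6 = 52 + 12 = 64°C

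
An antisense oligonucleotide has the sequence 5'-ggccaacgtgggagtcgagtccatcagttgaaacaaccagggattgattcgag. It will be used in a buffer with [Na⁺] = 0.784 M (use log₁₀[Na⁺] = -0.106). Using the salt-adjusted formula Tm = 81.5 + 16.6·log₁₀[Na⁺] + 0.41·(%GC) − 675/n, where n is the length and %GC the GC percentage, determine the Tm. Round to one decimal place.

88.7°C

Length n = 53. T=10, A=15, C=11, G=17
G+C = 28, so %GC = 28/53 × 100 = 52.83%
Salt term: 16.6 × (-0.106) = -1.76
GC term: 0.41 × 52.83 = 21.66; length term: −675/53 = −12.736
Tm = 81.5 + (-1.76) + 21.66 − 12.736 = 88.664 → 88.7°C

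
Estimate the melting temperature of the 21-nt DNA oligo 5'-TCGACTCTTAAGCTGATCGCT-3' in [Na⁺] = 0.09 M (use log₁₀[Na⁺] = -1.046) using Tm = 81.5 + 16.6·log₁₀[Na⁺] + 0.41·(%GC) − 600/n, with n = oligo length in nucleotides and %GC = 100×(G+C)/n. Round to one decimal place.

55.1°C

Length n = 21. T=7, G=4, A=4, C=6
G+C = 10, so %GC = 10/21 × 100 = 47.619%
Salt term: 16.6 × (-1.046) = -17.364
GC term: 0.41 × 47.619 = 19.524; length term: −600/21 = −28.571
Tm = 81.5 + (-17.364) + 19.524 − 28.571 = 55.089 → 55.1°C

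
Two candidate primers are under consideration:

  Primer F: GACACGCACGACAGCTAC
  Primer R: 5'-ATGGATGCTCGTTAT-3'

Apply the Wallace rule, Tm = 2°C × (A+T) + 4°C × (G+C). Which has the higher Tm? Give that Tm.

Primer F: A+T=7, G+C=11 → Tm = 2(7)+4(11) = 58°C
Primer R: A+T=9, G+C=6 → Tm = 2(9)+4(6) = 42°C
58°C vs 42°C → primer F is higher.

Primer F, 58°C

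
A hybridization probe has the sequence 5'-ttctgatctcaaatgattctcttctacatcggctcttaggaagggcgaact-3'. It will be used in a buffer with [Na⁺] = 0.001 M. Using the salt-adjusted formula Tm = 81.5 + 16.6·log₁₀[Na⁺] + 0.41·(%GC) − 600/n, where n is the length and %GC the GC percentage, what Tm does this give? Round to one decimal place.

Length n = 51. Scanning the sequence gives A=12, G=10, T=17, C=12.
G+C = 22, so %GC = 22/51 × 100 = 43.137%
Salt term: 16.6 × (-3) = -49.8
GC term: 0.41 × 43.137 = 17.686; length term: −600/51 = −11.765
Tm = 81.5 + (-49.8) + 17.686 − 11.765 = 37.621 → 37.6°C

37.6°C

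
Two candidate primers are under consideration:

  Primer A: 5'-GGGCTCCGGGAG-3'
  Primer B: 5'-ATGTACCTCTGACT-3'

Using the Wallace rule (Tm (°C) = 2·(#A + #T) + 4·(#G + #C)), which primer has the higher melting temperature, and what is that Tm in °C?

Primer A, 44°C

Primer A: A+T=2, G+C=10 → Tm = 2(2)+4(10) = 44°C
Primer B: A+T=8, G+C=6 → Tm = 2(8)+4(6) = 40°C
44°C vs 40°C → primer A is higher.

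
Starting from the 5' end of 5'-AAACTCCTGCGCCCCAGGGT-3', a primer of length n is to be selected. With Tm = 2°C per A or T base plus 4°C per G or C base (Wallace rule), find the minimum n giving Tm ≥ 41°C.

n = 13

First 12 bases: AAACTCCTGCGC → Tm = 38°C (< 41°C)
First 13 bases: AAACTCCTGCGCC → Tm = 42°C (≥ 41°C)
Since every base adds ≥2°C, Tm only increases with n, so the threshold is first crossed at n = 13.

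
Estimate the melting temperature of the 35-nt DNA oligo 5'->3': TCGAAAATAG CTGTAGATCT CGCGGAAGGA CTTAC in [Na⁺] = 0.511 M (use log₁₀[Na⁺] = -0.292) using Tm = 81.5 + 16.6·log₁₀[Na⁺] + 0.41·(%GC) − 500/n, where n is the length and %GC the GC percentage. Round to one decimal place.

81.1°C

Length n = 35. Scanning the sequence gives G=9, A=11, T=8, C=7.
G+C = 16, so %GC = 16/35 × 100 = 45.714%
Salt term: 16.6 × (-0.292) = -4.847
GC term: 0.41 × 45.714 = 18.743; length term: −500/35 = −14.286
Tm = 81.5 + (-4.847) + 18.743 − 14.286 = 81.11 → 81.1°C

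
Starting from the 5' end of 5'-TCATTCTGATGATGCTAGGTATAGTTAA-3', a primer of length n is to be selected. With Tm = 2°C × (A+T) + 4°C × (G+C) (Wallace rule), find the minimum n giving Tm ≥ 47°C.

n = 18

First 17 bases: TCATTCTGATGATGCTA → Tm = 46°C (< 47°C)
First 18 bases: TCATTCTGATGATGCTAG → Tm = 50°C (≥ 47°C)
Since every base adds ≥2°C, Tm only increases with n, so the threshold is first crossed at n = 18.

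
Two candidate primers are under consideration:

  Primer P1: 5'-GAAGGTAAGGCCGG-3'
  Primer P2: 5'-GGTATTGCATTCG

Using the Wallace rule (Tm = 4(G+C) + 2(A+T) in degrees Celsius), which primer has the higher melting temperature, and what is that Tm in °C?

Primer P1, 46°C

Primer P1: A+T=5, G+C=9 → Tm = 2(5)+4(9) = 46°C
Primer P2: A+T=7, G+C=6 → Tm = 2(7)+4(6) = 38°C
46°C vs 38°C → primer P1 is higher.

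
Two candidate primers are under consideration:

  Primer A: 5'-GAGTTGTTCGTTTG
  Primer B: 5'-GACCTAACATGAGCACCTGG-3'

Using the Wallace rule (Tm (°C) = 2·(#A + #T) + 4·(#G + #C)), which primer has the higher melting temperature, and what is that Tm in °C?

Primer B, 62°C

Primer A: A+T=8, G+C=6 → Tm = 2(8)+4(6) = 40°C
Primer B: A+T=9, G+C=11 → Tm = 2(9)+4(11) = 62°C
40°C vs 62°C → primer B is higher.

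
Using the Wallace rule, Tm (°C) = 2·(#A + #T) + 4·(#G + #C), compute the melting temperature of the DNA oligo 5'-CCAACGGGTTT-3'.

Base counts: T=3, A=2, G=3, C=3
AT pairs contribute 5, GC pairs contribute 6.
Tm = 4·6 + 2·5 = 24 + 10 = 34°C

34°C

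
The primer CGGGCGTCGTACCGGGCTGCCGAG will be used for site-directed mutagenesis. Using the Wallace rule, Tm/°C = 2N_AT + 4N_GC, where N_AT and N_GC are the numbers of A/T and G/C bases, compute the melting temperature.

C=8, A=2, G=11, T=3
A+T = 5, G+C = 19
Tm = 4·19 + 2·5 = 76 + 10 = 86°C

86°C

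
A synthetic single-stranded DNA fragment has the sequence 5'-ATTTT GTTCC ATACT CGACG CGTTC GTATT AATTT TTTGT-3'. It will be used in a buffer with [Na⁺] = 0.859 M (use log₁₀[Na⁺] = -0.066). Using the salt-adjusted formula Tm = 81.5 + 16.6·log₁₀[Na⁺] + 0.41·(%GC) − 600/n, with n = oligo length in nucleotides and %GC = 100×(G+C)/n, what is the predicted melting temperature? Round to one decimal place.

Length n = 40. G=6, A=7, C=7, T=20
G+C = 13, so %GC = 13/40 × 100 = 32.5%
Salt term: 16.6 × (-0.066) = -1.096
GC term: 0.41 × 32.5 = 13.325; length term: −600/40 = −15
Tm = 81.5 + (-1.096) + 13.325 − 15 = 78.729 → 78.7°C

78.7°C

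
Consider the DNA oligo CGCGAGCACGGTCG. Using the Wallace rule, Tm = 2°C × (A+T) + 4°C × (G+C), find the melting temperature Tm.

50°C

Scanning the sequence gives C=5, G=6, A=2, T=1.
A+T = 3, G+C = 11
Tm = 2(3) + 4(11) = 6 + 44 = 50°C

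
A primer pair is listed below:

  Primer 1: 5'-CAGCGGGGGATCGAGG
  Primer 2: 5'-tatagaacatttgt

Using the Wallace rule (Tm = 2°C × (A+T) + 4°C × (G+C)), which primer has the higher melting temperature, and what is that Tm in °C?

Primer 1, 56°C

Primer 1: A+T=4, G+C=12 → Tm = 2(4)+4(12) = 56°C
Primer 2: A+T=11, G+C=3 → Tm = 2(11)+4(3) = 34°C
56°C vs 34°C → primer 1 is higher.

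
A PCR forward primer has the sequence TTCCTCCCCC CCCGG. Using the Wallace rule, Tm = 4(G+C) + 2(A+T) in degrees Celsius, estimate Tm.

Scanning the sequence gives C=10, G=2, T=3, A=0.
AT pairs contribute 3, GC pairs contribute 12.
Tm = 2×3 + 4×12 = 54°C

54°C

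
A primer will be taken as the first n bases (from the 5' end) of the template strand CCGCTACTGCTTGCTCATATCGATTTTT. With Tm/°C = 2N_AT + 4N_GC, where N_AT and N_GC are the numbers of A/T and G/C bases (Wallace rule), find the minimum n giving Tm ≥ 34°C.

First 9 bases: CCGCTACTG → Tm = 30°C (< 34°C)
First 10 bases: CCGCTACTGC → Tm = 34°C (≥ 34°C)
Since every base adds ≥2°C, Tm only increases with n, so the threshold is first crossed at n = 10.

n = 10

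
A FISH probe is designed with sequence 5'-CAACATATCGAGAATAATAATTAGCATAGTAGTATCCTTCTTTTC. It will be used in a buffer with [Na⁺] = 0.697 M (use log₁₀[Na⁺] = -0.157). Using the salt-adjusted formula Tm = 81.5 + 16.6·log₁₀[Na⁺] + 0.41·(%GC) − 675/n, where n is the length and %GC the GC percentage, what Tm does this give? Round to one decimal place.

Length n = 45. Counting bases: T=16, C=8, G=5, A=16
G+C = 13, so %GC = 13/45 × 100 = 28.889%
Salt term: 16.6 × (-0.157) = -2.606
GC term: 0.41 × 28.889 = 11.844; length term: −675/45 = −15
Tm = 81.5 + (-2.606) + 11.844 − 15 = 75.738 → 75.7°C

75.7°C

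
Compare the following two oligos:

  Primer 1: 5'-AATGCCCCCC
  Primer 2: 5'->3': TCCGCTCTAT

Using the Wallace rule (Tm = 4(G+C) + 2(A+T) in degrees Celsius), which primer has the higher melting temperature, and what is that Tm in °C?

Primer 1, 34°C

Primer 1: A+T=3, G+C=7 → Tm = 2(3)+4(7) = 34°C
Primer 2: A+T=5, G+C=5 → Tm = 2(5)+4(5) = 30°C
34°C vs 30°C → primer 1 is higher.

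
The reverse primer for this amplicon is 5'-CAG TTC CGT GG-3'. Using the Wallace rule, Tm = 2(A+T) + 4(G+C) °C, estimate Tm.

Counting bases: A=1, C=3, G=4, T=3
AT pairs contribute 4, GC pairs contribute 7.
Tm = 4·7 + 2·4 = 28 + 8 = 36°C

36°C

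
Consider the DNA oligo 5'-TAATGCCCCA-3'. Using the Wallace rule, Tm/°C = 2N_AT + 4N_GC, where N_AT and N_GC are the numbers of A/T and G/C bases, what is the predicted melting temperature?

30°C

G=1, C=4, A=3, T=2
AT pairs contribute 5, GC pairs contribute 5.
Tm = 2(5) + 4(5) = 10 + 20 = 30°C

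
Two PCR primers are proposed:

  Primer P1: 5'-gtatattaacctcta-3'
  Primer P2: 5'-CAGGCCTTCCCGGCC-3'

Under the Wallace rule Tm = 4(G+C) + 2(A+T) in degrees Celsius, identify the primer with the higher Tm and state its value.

Primer P1: A+T=11, G+C=4 → Tm = 2(11)+4(4) = 38°C
Primer P2: A+T=3, G+C=12 → Tm = 2(3)+4(12) = 54°C
38°C vs 54°C → primer P2 is higher.

Primer P2, 54°C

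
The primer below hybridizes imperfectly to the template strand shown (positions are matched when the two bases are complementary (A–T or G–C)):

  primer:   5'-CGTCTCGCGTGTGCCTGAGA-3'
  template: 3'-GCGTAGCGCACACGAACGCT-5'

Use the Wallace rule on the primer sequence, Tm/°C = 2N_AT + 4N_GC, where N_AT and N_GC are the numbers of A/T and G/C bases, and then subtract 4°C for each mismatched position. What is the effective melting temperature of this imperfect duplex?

50°C

Primer base counts: A=2, T=5, G=7, C=6 → A+T=7, G+C=13
Perfect-match Tm = 2(7) + 4(13) = 14 + 52 = 66°C
Mismatches (positions where the bases are not complementary): 4 (at positions 3, 4, 15, 18)
Effective Tm = 66 − 4×4 = 66 − 16 = 50°C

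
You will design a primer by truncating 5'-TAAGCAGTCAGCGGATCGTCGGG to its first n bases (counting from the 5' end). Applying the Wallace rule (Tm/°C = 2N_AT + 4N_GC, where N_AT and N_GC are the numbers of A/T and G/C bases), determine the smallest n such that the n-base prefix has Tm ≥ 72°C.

First 22 bases: TAAGCAGTCAGCGGATCGTCGG → Tm = 70°C (< 72°C)
First 23 bases: TAAGCAGTCAGCGGATCGTCGGG → Tm = 74°C (≥ 72°C)
Each additional base adds 2°C (A/T) or 4°C (G/C), so Tm is non-decreasing in n; n = 23 is the first length to reach 72°C.

n = 23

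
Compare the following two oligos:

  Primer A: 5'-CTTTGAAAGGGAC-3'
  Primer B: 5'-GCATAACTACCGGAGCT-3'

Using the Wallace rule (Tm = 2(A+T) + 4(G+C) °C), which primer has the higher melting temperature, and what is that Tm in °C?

Primer A: A+T=7, G+C=6 → Tm = 2(7)+4(6) = 38°C
Primer B: A+T=8, G+C=9 → Tm = 2(8)+4(9) = 52°C
38°C vs 52°C → primer B is higher.

Primer B, 52°C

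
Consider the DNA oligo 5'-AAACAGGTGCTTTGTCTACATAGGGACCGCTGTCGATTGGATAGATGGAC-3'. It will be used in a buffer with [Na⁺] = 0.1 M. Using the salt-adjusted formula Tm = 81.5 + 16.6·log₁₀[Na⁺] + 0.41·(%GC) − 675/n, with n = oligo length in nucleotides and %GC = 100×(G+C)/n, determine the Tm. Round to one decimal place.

Length n = 50. Base counts: T=13, G=15, C=9, A=13
G+C = 24, so %GC = 24/50 × 100 = 48%
Salt term: 16.6 × (-1) = -16.6
GC term: 0.41 × 48 = 19.68; length term: −675/50 = −13.5
Tm = 81.5 + (-16.6) + 19.68 − 13.5 = 71.08 → 71.1°C

71.1°C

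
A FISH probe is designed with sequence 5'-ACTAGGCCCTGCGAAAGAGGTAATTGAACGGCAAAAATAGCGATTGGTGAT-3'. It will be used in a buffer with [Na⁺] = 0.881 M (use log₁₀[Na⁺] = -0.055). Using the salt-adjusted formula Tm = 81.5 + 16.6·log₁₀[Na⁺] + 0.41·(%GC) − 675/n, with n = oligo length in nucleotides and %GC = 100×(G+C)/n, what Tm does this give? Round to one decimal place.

Length n = 51. Counting bases: T=10, A=18, G=15, C=8
G+C = 23, so %GC = 23/51 × 100 = 45.098%
Salt term: 16.6 × (-0.055) = -0.913
GC term: 0.41 × 45.098 = 18.49; length term: −675/51 = −13.235
Tm = 81.5 + (-0.913) + 18.49 − 13.235 = 85.842 → 85.8°C

85.8°C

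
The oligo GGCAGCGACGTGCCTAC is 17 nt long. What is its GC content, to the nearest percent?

71%

Counting bases: A=3, G=6, C=6, T=2
G+C = 6 + 6 = 12 out of 17 bases
%GC = 12/17 × 100 = 70.59% ≈ 71%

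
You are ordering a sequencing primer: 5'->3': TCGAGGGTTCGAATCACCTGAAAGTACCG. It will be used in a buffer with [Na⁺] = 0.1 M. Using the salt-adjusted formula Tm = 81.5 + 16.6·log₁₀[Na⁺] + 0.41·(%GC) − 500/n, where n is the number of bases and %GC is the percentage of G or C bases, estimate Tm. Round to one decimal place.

Length n = 29. Counting bases: A=8, G=8, C=7, T=6
G+C = 15, so %GC = 15/29 × 100 = 51.724%
Salt term: 16.6 × (-1) = -16.6
GC term: 0.41 × 51.724 = 21.207; length term: −500/29 = −17.241
Tm = 81.5 + (-16.6) + 21.207 − 17.241 = 68.866 → 68.9°C

68.9°C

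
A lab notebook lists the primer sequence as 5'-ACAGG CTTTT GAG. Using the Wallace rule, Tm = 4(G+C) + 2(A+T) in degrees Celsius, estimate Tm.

Base counts: C=2, G=4, A=3, T=4
AT pairs contribute 7, GC pairs contribute 6.
Tm = 4·6 + 2·7 = 24 + 14 = 38°C

38°C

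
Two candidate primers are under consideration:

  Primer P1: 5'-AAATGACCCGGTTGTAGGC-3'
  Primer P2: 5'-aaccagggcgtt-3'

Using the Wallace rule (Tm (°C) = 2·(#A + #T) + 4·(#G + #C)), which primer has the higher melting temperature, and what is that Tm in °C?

Primer P1, 58°C

Primer P1: A+T=9, G+C=10 → Tm = 2(9)+4(10) = 58°C
Primer P2: A+T=5, G+C=7 → Tm = 2(5)+4(7) = 38°C
58°C vs 38°C → primer P1 is higher.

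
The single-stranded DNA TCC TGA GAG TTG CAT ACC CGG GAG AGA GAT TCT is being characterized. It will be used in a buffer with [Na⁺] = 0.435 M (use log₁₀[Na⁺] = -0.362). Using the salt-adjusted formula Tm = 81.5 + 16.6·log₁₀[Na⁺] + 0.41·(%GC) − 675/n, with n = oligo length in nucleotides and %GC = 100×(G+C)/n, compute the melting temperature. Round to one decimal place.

Length n = 33. Scanning the sequence gives A=8, C=7, G=10, T=8.
G+C = 17, so %GC = 17/33 × 100 = 51.515%
Salt term: 16.6 × (-0.362) = -6.009
GC term: 0.41 × 51.515 = 21.121; length term: −675/33 = −20.455
Tm = 81.5 + (-6.009) + 21.121 − 20.455 = 76.157 → 76.2°C

76.2°C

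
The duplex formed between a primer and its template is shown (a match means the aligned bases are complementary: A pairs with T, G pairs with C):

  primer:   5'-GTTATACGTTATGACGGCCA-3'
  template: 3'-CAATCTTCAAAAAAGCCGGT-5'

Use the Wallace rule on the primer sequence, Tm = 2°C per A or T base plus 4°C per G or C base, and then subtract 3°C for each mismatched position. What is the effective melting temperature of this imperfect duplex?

43°C

Primer base counts: A=5, T=6, G=5, C=4 → A+T=11, G+C=9
Perfect-match Tm = 2(11) + 4(9) = 22 + 36 = 58°C
Mismatches (positions where the bases are not complementary): 5 (at positions 5, 7, 11, 13, 14)
Effective Tm = 58 − 5×3 = 58 − 15 = 43°C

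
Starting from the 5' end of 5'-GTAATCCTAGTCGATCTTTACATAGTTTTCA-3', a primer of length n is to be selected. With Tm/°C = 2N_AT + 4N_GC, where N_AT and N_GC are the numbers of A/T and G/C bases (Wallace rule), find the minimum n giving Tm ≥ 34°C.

n = 12

First 11 bases: GTAATCCTAGT → Tm = 30°C (< 34°C)
First 12 bases: GTAATCCTAGTC → Tm = 34°C (≥ 34°C)
Each additional base adds 2°C (A/T) or 4°C (G/C), so Tm is non-decreasing in n; n = 12 is the first length to reach 34°C.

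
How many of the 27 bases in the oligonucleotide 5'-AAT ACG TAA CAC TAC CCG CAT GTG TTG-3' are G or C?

Counting bases: T=7, G=5, A=8, C=7
Total G or C: 5 + 7 = 12

12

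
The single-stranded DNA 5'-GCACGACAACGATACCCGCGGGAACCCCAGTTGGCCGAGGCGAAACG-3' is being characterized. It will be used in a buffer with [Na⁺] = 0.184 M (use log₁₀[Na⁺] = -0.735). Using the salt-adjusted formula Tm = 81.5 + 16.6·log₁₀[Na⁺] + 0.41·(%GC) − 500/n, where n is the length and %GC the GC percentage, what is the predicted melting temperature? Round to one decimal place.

Length n = 47. Base counts: C=16, T=3, G=15, A=13
G+C = 31, so %GC = 31/47 × 100 = 65.957%
Salt term: 16.6 × (-0.735) = -12.201
GC term: 0.41 × 65.957 = 27.042; length term: −500/47 = −10.638
Tm = 81.5 + (-12.201) + 27.042 − 10.638 = 85.703 → 85.7°C

85.7°C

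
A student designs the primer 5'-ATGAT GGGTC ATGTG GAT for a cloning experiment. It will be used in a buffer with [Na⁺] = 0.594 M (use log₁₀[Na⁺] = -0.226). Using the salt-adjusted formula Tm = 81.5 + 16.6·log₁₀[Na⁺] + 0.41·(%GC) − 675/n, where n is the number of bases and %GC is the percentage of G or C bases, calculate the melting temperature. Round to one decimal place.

58.5°C

Length n = 18. Scanning the sequence gives A=4, C=1, T=6, G=7.
G+C = 8, so %GC = 8/18 × 100 = 44.444%
Salt term: 16.6 × (-0.226) = -3.752
GC term: 0.41 × 44.444 = 18.222; length term: −675/18 = −37.5
Tm = 81.5 + (-3.752) + 18.222 − 37.5 = 58.47 → 58.5°C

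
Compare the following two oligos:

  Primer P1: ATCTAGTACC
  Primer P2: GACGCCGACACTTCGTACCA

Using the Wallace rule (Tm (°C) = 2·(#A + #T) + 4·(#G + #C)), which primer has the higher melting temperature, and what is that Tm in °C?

Primer P2, 64°C

Primer P1: A+T=6, G+C=4 → Tm = 2(6)+4(4) = 28°C
Primer P2: A+T=8, G+C=12 → Tm = 2(8)+4(12) = 64°C
28°C vs 64°C → primer P2 is higher.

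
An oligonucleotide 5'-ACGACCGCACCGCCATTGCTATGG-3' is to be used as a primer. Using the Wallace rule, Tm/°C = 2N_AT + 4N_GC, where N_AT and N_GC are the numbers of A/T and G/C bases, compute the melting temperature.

78°C

Scanning the sequence gives C=9, T=4, A=5, G=6.
A+T = 9, G+C = 15
Tm = 4·15 + 2·9 = 60 + 18 = 78°C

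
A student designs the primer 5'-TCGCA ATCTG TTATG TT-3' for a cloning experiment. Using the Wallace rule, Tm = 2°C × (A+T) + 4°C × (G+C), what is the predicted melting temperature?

46°C

Scanning the sequence gives A=3, C=3, T=8, G=3.
AT pairs contribute 11, GC pairs contribute 6.
Tm = 2×11 + 4×6 = 46°C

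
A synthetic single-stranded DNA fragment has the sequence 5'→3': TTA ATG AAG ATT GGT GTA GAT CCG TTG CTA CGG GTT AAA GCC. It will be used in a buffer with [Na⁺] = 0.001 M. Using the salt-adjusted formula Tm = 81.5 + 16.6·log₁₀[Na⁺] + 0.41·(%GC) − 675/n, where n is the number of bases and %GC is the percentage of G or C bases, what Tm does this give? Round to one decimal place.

33.2°C

Length n = 42. Base counts: G=12, C=6, A=11, T=13
G+C = 18, so %GC = 18/42 × 100 = 42.857%
Salt term: 16.6 × (-3) = -49.8
GC term: 0.41 × 42.857 = 17.571; length term: −675/42 = −16.071
Tm = 81.5 + (-49.8) + 17.571 − 16.071 = 33.2 → 33.2°C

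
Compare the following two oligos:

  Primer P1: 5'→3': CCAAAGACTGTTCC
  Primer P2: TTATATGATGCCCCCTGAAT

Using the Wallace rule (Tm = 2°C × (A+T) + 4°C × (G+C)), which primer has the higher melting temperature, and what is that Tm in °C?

Primer P1: A+T=7, G+C=7 → Tm = 2(7)+4(7) = 42°C
Primer P2: A+T=12, G+C=8 → Tm = 2(12)+4(8) = 56°C
42°C vs 56°C → primer P2 is higher.

Primer P2, 56°C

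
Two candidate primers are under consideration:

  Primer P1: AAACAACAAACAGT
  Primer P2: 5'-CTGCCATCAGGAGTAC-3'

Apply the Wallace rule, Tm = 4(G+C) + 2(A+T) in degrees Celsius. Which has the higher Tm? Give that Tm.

Primer P2, 50°C

Primer P1: A+T=10, G+C=4 → Tm = 2(10)+4(4) = 36°C
Primer P2: A+T=7, G+C=9 → Tm = 2(7)+4(9) = 50°C
36°C vs 50°C → primer P2 is higher.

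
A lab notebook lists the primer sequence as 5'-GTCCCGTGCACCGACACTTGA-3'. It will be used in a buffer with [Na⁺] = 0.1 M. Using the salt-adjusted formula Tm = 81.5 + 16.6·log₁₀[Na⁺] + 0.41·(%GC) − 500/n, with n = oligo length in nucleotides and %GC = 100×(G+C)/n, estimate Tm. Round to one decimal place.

Length n = 21. Scanning the sequence gives T=4, G=5, A=4, C=8.
G+C = 13, so %GC = 13/21 × 100 = 61.905%
Salt term: 16.6 × (-1) = -16.6
GC term: 0.41 × 61.905 = 25.381; length term: −500/21 = −23.81
Tm = 81.5 + (-16.6) + 25.381 − 23.81 = 66.471 → 66.5°C

66.5°C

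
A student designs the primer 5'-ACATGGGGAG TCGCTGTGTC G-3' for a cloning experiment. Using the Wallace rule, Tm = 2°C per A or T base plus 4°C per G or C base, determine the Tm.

68°C

Scanning the sequence gives G=9, C=4, T=5, A=3.
AT pairs contribute 8, GC pairs contribute 13.
Tm = 2(8) + 4(13) = 16 + 52 = 68°C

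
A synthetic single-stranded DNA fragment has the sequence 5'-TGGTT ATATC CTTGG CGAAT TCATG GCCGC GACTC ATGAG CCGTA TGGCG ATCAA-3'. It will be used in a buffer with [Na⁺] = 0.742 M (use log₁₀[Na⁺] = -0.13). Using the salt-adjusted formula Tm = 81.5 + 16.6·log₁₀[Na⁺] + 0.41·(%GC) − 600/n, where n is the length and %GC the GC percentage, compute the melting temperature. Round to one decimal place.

Length n = 55. Scanning the sequence gives A=12, G=15, C=13, T=15.
G+C = 28, so %GC = 28/55 × 100 = 50.909%
Salt term: 16.6 × (-0.13) = -2.158
GC term: 0.41 × 50.909 = 20.873; length term: −600/55 = −10.909
Tm = 81.5 + (-2.158) + 20.873 − 10.909 = 89.306 → 89.3°C

89.3°C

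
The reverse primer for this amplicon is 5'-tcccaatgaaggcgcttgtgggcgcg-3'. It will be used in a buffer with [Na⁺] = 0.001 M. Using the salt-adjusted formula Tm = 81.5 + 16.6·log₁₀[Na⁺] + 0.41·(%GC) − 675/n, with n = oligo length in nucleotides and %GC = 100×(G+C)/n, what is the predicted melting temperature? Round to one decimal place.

32.5°C

Length n = 26. Counting bases: C=7, G=10, T=5, A=4
G+C = 17, so %GC = 17/26 × 100 = 65.385%
Salt term: 16.6 × (-3) = -49.8
GC term: 0.41 × 65.385 = 26.808; length term: −675/26 = −25.962
Tm = 81.5 + (-49.8) + 26.808 − 25.962 = 32.546 → 32.5°C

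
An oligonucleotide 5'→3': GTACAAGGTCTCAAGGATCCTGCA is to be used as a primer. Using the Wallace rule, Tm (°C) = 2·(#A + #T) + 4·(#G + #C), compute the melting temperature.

Counting bases: G=6, T=5, A=7, C=6
A+T = 12, G+C = 12
Tm = 4·12 + 2·12 = 48 + 24 = 72°C

72°C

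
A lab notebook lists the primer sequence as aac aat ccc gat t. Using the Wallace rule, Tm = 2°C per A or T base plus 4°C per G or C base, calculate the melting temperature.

36°C

C=4, A=5, G=1, T=3
AT pairs contribute 8, GC pairs contribute 5.
Tm = 2(8) + 4(5) = 16 + 20 = 36°C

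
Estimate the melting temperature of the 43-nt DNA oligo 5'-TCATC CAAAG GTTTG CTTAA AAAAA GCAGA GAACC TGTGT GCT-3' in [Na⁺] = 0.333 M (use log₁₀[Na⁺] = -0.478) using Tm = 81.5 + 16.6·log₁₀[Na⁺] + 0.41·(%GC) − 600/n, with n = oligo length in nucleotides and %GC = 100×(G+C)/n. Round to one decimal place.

75.8°C

Length n = 43. A=15, T=11, C=8, G=9
G+C = 17, so %GC = 17/43 × 100 = 39.535%
Salt term: 16.6 × (-0.478) = -7.935
GC term: 0.41 × 39.535 = 16.209; length term: −600/43 = −13.953
Tm = 81.5 + (-7.935) + 16.209 − 13.953 = 75.821 → 75.8°C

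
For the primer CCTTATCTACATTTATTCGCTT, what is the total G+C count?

Scanning the sequence gives T=11, G=1, A=4, C=6.
G+C = 1 + 6 = 7

7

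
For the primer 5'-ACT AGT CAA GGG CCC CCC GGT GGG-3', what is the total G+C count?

17

Scanning the sequence gives G=9, C=8, A=4, T=3.
G+C = 9 + 8 = 17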